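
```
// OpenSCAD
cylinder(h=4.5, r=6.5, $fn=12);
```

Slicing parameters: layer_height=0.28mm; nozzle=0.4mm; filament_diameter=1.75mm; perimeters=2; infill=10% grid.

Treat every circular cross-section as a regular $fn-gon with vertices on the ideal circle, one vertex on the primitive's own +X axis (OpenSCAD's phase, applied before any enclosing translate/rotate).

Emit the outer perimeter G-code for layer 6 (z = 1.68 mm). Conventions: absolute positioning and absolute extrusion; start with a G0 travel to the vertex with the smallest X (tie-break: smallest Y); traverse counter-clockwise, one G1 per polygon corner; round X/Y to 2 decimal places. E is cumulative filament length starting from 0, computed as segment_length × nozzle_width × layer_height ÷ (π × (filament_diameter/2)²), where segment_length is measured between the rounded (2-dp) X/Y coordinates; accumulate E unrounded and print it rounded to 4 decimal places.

At z = 1.68 mm: the r=6.5 cylinder contributes a regular 12-gon of circumradius 6.5. The outline is a single polygon with 12 vertices. Extrusion per mm of travel: 0.4 × 0.28 / (π × 0.875²) = 0.046564. Accumulating E over each segment gives final E = 1.8802.

G0 X-6.50 Y0.00 Z1.68
G1 X-5.63 Y-3.25 E0.1567
G1 X-3.25 Y-5.63 E0.3134
G1 X0.00 Y-6.50 E0.4701
G1 X3.25 Y-5.63 E0.6267
G1 X5.63 Y-3.25 E0.7834
G1 X6.50 Y0.00 E0.9401
G1 X5.63 Y3.25 E1.0968
G1 X3.25 Y5.63 E1.2535
G1 X0.00 Y6.50 E1.4102
G1 X-3.25 Y5.63 E1.5668
G1 X-5.63 Y3.25 E1.7235
G1 X-6.50 Y0.00 E1.8802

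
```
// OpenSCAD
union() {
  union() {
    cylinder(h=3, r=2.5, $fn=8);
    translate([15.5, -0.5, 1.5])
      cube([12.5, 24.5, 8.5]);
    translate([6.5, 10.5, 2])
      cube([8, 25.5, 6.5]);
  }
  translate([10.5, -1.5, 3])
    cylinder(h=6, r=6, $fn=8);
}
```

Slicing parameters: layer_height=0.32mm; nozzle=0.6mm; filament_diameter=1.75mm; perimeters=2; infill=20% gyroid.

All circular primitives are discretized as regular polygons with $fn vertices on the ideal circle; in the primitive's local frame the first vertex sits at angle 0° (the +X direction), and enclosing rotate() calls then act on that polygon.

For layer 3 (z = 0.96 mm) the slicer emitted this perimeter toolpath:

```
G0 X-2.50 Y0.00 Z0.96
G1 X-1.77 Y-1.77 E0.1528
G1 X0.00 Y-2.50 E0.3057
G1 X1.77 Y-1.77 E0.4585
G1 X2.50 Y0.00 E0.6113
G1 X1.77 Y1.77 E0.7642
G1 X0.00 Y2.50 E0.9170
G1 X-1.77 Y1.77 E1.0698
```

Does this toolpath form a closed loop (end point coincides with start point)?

no

Start point (G0): (-2.50, 0.00). End point (last G1): the path does not return to the start — open.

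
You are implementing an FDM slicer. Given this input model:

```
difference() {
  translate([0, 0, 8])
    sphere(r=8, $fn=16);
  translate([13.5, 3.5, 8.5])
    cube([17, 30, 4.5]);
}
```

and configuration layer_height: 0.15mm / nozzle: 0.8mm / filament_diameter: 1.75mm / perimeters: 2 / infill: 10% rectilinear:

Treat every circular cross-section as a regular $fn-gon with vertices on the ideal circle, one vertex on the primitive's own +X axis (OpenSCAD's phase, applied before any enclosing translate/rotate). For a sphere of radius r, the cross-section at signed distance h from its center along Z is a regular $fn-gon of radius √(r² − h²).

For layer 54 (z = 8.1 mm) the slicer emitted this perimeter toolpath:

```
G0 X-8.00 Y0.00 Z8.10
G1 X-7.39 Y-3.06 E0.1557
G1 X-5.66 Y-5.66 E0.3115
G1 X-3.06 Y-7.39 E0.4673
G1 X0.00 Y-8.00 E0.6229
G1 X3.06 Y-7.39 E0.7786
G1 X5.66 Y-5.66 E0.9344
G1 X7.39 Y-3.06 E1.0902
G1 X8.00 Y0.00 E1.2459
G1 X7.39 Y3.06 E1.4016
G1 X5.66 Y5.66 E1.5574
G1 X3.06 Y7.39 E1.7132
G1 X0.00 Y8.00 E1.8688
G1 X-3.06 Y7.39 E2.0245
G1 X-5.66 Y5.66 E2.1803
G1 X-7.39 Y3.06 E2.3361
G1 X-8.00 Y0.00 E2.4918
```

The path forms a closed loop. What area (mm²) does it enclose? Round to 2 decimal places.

Apply the shoelace formula to the sequence of (X, Y) vertices; enclosed area = 195.95 mm².

195.95 mm²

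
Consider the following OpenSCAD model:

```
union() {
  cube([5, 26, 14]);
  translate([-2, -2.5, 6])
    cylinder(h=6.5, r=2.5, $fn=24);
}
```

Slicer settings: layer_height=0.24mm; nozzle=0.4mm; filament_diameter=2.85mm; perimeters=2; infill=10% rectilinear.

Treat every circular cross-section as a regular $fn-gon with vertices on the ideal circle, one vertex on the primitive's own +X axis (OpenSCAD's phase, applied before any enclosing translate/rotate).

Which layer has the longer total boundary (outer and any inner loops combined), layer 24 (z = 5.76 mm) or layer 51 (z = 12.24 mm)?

layer 51 (z = 12.24 mm)

Layer 24 (z = 5.76): the cube is present — its section is the full 5×26 rectangle (perimeter 62.00 mm); the cylinder at (-2, -2.5) is absent (z outside [6, 12.5]); Merging all regions: only the 5×26 cube is present, so the union is just that shape — boundary = 62.00 mm. So its perimeter = 62.00 mm. Layer 51 (z = 12.24): the cube (footprint 5×26) is included at this height (perimeter 62.00 mm); the r=2.5 cylinder at (-2, -2.5) contributes a regular 24-gon of circumradius 2.5 (perimeter = 2·24·2.500·sin(180°/24) = 15.66 mm); Merging all regions: the 2 present regions are separate (no shared area or edge), so areas and boundary lengths simply add and each stays a separate island — boundary = 77.66 mm. So its perimeter = 77.66 mm. Layer 51 is larger (77.66 vs 62.00 mm).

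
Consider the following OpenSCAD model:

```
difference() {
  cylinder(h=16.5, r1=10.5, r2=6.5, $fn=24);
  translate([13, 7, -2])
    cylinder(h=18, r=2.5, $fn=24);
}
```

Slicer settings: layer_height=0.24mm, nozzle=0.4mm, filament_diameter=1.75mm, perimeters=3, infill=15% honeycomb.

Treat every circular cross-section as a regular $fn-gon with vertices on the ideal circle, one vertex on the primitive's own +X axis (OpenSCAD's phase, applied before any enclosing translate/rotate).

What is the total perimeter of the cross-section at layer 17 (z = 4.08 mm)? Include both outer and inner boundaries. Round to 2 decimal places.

At z = 4.08 mm: the cone contributes a regular 24-gon of circumradius 9.511 (interpolated between r1=10.5 and r2=6.5 at t=0.247) (perimeter = 2·24·9.511·sin(180°/24) = 59.59 mm); the r=2.5 cylinder at (13, 7) gives a regular 24-gon of circumradius 2.5 (constant along its height) (perimeter = 2·24·2.500·sin(180°/24) = 15.66 mm); Subtracting the remaining from the first: starting from the cone, the r=2.5 cylinder at (13, 7) misses the remaining region (no effect) — boundary = 59.59 mm. Overall, the cross-section is a single solid region. Total boundary length (outer) = 59.59 mm.

59.59 mm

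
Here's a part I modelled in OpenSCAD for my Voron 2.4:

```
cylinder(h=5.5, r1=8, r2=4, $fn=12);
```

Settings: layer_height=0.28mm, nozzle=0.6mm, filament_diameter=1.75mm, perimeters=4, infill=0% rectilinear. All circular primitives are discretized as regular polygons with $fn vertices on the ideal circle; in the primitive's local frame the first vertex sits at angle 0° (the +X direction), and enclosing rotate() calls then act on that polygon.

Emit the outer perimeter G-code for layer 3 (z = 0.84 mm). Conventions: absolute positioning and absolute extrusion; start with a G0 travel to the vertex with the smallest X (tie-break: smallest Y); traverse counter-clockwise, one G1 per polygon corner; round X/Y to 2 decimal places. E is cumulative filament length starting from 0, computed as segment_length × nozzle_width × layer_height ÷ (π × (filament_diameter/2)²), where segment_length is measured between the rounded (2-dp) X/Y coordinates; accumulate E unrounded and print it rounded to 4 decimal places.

G0 X-7.39 Y0.00 Z0.84
G1 X-6.40 Y-3.69 E0.2668
G1 X-3.69 Y-6.40 E0.5345
G1 X0.00 Y-7.39 E0.8014
G1 X3.69 Y-6.40 E1.0682
G1 X6.40 Y-3.69 E1.3359
G1 X7.39 Y0.00 E1.6028
G1 X6.40 Y3.69 E1.8696
G1 X3.69 Y6.40 E2.1373
G1 X0.00 Y7.39 E2.4041
G1 X-3.69 Y6.40 E2.6710
G1 X-6.40 Y3.69 E2.9387
G1 X-7.39 Y0.00 E3.2055

At z = 0.84 mm: the cone contributes a regular 12-gon of circumradius 7.389 (interpolated between r1=8 and r2=4 at t=0.153). The outline is a single polygon with 12 vertices. Extrusion per mm of travel: 0.6 × 0.28 / (π × 0.875²) = 0.069846. Accumulating E over each segment gives final E = 3.2055.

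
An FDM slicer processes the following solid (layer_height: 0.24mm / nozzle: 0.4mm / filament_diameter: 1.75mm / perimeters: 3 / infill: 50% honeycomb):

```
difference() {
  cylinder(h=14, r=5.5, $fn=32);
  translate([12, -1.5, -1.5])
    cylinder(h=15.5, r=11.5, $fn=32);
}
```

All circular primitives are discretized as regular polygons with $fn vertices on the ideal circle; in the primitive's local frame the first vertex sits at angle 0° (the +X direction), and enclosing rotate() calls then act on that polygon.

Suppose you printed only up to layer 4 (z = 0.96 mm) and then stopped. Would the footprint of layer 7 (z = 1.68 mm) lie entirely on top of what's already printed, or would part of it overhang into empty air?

Compare the two slices. At z = 0.96: the r=5.5 cylinder contributes a regular 32-gon of circumradius 5.5 (area = (32/2)·5.500²·sin(360°/32) = 94.42 mm²); the r=11.5 cylinder at (12, -1.5) contributes a regular 32-gon of circumradius 11.5 (area = (32/2)·11.500²·sin(360°/32) = 412.81 mm²); Subtracting the remaining from the first: starting from the r=5.5 cylinder (94.42 mm²), the r=11.5 cylinder at (12, -1.5) partially overlaps it — only the 35.77 mm² overlap (of its 412.81 mm²) is removed, clipping the outline — area = 58.65 mm². At z = 1.68: the r=5.5 cylinder gives a regular 32-gon of circumradius 5.5 (constant along its height) (area = (32/2)·5.500²·sin(360°/32) = 94.42 mm²); the cylinder at (12, -1.5): section is a regular 32-gon, circumradius r=11.5 (area = (32/2)·11.500²·sin(360°/32) = 412.81 mm²); After the difference (first − rest): starting from the r=5.5 cylinder (94.42 mm²), the r=11.5 cylinder at (12, -1.5) partially overlaps it — only the 35.77 mm² overlap (of its 412.81 mm²) is removed, clipping the outline — area = 58.65 mm². Checking containment: the cross-section at z = 1.68 is a subset of the cross-section at z = 0.96.

entirely on top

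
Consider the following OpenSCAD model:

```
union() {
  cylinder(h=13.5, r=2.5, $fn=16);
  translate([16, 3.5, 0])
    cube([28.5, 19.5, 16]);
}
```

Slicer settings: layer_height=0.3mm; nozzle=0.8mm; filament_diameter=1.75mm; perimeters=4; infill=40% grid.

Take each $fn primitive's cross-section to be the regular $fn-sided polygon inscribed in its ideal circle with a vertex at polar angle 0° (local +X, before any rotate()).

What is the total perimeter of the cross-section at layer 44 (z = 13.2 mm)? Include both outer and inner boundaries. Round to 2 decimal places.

111.61 mm

At z = 13.2 mm: the r=2.5 cylinder gives a regular 16-gon of circumradius 2.5 (constant along its height) (perimeter = 2·16·2.500·sin(180°/16) = 15.61 mm); the 28.5×19.5 cube at (16, 3.5) contributes its full rectangle (perimeter 96.00 mm); Combining (union): the 2 present regions are separate (no shared area or edge), so areas and boundary lengths simply add and each stays a separate island — boundary = 111.61 mm. Overall, the cross-section has 2 separate islands. Total boundary length (outer) = 111.61 mm.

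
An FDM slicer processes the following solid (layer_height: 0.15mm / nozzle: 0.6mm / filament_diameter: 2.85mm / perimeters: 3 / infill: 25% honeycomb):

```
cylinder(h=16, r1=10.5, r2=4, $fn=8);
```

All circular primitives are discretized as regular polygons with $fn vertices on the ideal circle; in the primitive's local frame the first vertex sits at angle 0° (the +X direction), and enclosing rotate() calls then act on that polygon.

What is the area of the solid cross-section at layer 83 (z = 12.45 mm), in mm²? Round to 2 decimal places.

83.77 mm²

At z = 12.45 mm: the cone (r1=10.5→r2=4) has section circumradius 5.442 here — a regular 8-gon (area = (8/2)·5.442²·sin(360°/8) = 83.77 mm²). Overall, the cross-section is a single solid region. Net area = 83.77 mm².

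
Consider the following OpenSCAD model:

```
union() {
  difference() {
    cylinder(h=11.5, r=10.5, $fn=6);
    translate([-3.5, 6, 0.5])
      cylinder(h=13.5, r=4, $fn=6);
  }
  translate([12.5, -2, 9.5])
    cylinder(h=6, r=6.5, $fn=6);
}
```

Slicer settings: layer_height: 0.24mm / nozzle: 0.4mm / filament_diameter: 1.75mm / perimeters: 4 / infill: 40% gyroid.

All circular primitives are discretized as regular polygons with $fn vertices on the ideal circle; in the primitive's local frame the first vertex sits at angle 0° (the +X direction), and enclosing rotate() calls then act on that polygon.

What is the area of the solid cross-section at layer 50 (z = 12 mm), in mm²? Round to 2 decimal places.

109.77 mm²

At z = 12 mm: the cylinder is not intersected at this z (z outside [0, 11.5]); the cylinder at (-3.5, 6): section is a regular 6-gon, circumradius r=4 (area = (6/2)·4.000²·sin(360°/6) = 41.57 mm²); After the difference (first − rest): the first operand is absent here, so nothing remains; the r=6.5 cylinder at (12.5, -2) gives a regular 6-gon of circumradius 6.5 (constant along its height) (area = (6/2)·6.500²·sin(360°/6) = 109.77 mm²); Taking the union: only the r=6.5 cylinder at (12.5, -2) is present, so the union is just that shape — area = 109.77 mm². Overall, the cross-section is a single solid region. Net area = 109.77 mm².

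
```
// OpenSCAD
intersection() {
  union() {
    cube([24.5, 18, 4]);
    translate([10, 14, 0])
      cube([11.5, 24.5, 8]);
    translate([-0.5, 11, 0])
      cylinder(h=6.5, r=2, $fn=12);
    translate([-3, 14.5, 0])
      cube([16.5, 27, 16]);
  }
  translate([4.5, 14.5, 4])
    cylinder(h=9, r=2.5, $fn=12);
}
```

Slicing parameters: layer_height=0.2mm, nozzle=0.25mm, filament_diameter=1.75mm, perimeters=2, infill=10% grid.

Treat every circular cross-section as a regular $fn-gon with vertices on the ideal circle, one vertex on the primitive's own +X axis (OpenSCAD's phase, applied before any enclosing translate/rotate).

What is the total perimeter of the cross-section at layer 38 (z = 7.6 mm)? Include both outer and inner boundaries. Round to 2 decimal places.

12.76 mm

At z = 7.6 mm: the cube is not intersected at this z (z outside [0, 4]); the cube at (10, 14) is present — its section is the full 11.5×24.5 rectangle (perimeter 72.00 mm); the cylinder at (-0.5, 11) is not intersected at this z (z outside [0, 6.5]); the cube at (-3, 14.5) is present — its section is the full 16.5×27 rectangle (perimeter 87.00 mm); Combining (union): the regions partially overlap (shared area 84.00 mm²), so the edge portions inside another operand are dropped and the merged outline is re-measured after clipping — boundary = 104.00 mm; the r=2.5 cylinder at (4.5, 14.5) gives a regular 12-gon of circumradius 2.5 (constant along its height) (perimeter = 2·12·2.500·sin(180°/12) = 15.53 mm); Taking the intersection: the r=2.5 cylinder at (4.5, 14.5) partially overlaps the result so far; clipping to the common part keeps 9.37 mm² — boundary = 12.76 mm. Overall, the cross-section is a single solid region. Total boundary length (outer) = 12.76 mm.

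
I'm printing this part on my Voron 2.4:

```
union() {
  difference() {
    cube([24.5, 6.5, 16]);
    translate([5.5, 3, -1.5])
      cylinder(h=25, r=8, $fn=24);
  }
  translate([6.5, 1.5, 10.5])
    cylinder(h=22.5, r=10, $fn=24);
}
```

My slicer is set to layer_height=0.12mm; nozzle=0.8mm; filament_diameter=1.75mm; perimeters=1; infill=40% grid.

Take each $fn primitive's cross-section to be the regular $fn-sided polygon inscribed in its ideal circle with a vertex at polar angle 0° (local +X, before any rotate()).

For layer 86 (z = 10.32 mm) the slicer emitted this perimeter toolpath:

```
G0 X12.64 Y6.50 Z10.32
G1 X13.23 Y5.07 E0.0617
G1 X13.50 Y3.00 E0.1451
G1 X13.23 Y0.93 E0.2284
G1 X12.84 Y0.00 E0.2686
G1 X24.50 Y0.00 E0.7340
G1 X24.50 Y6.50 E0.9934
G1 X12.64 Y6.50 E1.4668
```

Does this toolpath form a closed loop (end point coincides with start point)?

yes

Start point (G0): (12.64, 6.50). End point (last G1): the path returns to the start — closed.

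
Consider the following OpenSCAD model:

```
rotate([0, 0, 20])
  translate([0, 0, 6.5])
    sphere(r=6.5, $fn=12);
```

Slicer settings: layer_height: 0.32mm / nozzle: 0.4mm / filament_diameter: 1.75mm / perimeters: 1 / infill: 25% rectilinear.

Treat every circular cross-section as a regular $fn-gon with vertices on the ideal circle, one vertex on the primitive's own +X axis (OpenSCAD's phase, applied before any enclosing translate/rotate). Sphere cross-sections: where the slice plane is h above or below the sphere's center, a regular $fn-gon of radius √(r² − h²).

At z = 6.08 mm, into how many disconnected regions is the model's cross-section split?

At z = 6.08 mm: the r=6.5 sphere contributes a regular 12-gon of circumradius √(6.5²−0.42²) = 6.486; (rotated 20° about Z; rotation is an isometry so areas/perimeters/island counts are preserved). The result has 1 disconnected region.

1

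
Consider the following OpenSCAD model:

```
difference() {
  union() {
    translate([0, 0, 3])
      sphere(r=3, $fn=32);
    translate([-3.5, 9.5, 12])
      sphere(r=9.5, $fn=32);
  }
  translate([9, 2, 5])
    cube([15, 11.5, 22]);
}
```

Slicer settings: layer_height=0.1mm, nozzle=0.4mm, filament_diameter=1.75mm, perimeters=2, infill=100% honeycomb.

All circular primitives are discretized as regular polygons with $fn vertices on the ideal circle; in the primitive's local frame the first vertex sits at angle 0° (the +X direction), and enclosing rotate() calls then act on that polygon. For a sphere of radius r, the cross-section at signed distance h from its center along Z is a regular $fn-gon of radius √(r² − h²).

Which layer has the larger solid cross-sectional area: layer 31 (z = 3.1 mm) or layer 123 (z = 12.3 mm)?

layer 123 (z = 12.3 mm)

Layer 31 (z = 3.1): the r=3 sphere slices to a regular 32-gon of circumradius 2.998 (√(r²−h²) with h=0.1 from center) (area = (32/2)·2.998²·sin(360°/32) = 28.06 mm²); the sphere at (-3.5, 9.5): section is a regular 32-gon, circumradius = √(r²−h²) = √(9.5²−8.9²) = 3.323 (area = (32/2)·3.323²·sin(360°/32) = 34.46 mm²); Merging all regions: the 2 present regions are separate (no shared area or edge), so areas and boundary lengths simply add and each stays a separate island — area = 62.52 mm²; the cube at (9, 2) is not intersected at this z (z outside [5, 27]); Subtracting the remaining from the first: none of the subtracted shapes is present at this height, so the result so far is unchanged — area = 62.52 mm². So its area = 62.52 mm². Layer 123 (z = 12.3): the sphere is not intersected at this z (|z−center|=9.300 > r=3); the sphere at (-3.5, 9.5): section is a regular 32-gon, circumradius = √(r²−h²) = √(9.5²−0.3²) = 9.495 (area = (32/2)·9.495²·sin(360°/32) = 281.43 mm²); Combining (union): only the r=9.5 sphere at (-3.5, 9.5) is present, so the union is just that shape — area = 281.43 mm²; the cube at (9, 2) is present — its section is the full 15×11.5 rectangle (area 172.50 mm²); After the difference (first − rest): starting from the result so far (281.43 mm²), the 15×11.5 cube at (9, 2) misses the remaining region (no effect) — area = 281.43 mm². So its area = 281.43 mm². Layer 123 is larger (281.43 vs 62.52 mm²).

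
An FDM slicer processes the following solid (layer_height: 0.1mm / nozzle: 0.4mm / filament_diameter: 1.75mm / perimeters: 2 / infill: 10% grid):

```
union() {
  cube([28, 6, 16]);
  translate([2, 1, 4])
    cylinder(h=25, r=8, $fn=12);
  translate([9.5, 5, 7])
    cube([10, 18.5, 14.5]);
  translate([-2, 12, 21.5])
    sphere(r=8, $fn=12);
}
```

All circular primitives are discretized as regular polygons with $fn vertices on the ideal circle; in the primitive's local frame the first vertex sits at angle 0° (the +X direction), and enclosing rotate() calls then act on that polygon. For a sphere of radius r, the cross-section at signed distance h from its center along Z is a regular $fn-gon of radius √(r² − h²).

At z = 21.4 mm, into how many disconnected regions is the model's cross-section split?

2

At z = 21.4 mm: the cube is absent (z outside [0, 16]); the r=8 cylinder at (2, 1) gives a regular 12-gon of circumradius 8 (constant along its height); the cube at (9.5, 5) (footprint 10×18.5) is included at this height; the r=8 sphere at (-2, 12) slices to a regular 12-gon of circumradius 7.999 (√(r²−h²) with h=0.1 from center); Combining (union): the regions partially overlap (shared area 27.85 mm²), so overlapping operands fuse into one piece — 2 connected regions. The result has 2 disconnected regions.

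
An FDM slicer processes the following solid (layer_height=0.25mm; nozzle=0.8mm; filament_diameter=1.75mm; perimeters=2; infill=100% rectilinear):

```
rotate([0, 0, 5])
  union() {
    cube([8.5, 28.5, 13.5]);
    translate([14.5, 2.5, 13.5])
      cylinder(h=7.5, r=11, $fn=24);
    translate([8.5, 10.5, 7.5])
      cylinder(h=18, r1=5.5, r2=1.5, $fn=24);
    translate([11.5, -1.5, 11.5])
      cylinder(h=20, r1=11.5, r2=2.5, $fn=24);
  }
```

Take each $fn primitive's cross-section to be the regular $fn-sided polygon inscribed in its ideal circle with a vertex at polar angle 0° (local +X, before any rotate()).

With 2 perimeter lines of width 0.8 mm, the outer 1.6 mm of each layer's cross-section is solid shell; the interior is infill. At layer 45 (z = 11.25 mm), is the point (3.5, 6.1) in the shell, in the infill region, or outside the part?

At z = 11.25 mm: the 8.5×28.5 cube contributes its full rectangle; the cylinder at (14.5, 2.5) is not intersected at this z (z outside [13.5, 21]); the cone at (8.5, 10.5) (r1=5.5→r2=1.5) has section circumradius 4.667 here — a regular 24-gon; the cone at (11.5, -1.5) is not intersected at this z (z outside [11.5, 31.5]); Combining (union): the regions partially overlap (shared area 33.82 mm²), so overlapping operands fuse into one piece — 1 connected region; (whole slice rotated 5° about Z — lengths, areas and connectivity unchanged). Overall, the cross-section is a single solid region. Undo the 5° rotation: the query point maps to (4.018, 5.772) in the un-rotated model frame. The nearest boundary edge runs (0.00, 0.00)→(0.00, 28.50); distance from the point to it = 4.02 mm. The point is inside the cross-section and 4.02 mm from the nearest boundary — more than the 1.6 mm shell width (2 × 0.8), so it's in the infill interior.

infill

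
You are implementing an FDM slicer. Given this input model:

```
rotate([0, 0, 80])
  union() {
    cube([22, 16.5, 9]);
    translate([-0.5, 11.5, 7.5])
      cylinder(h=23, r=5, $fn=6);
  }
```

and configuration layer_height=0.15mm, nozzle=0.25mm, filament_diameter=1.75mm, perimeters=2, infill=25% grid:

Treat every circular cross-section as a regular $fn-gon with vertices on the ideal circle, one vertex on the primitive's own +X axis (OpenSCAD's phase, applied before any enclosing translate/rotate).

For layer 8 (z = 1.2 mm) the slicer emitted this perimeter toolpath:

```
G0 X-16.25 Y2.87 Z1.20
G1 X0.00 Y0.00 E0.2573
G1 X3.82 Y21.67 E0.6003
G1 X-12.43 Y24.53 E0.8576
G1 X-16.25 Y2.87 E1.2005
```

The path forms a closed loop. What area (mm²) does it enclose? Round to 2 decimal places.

Apply the shoelace formula to the sequence of (X, Y) vertices; enclosed area = 363.00 mm².

363.00 mm²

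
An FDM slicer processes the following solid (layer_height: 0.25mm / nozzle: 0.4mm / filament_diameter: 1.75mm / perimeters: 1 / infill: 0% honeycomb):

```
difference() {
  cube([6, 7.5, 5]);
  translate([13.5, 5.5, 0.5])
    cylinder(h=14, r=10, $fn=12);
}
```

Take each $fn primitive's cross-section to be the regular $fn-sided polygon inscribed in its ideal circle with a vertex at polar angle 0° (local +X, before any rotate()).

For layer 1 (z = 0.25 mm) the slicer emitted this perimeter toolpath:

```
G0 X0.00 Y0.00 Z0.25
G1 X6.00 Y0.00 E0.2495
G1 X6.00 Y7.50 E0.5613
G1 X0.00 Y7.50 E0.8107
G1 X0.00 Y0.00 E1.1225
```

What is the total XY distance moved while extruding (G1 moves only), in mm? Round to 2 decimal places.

Sum the Euclidean lengths of each G1 segment: total = 27.00 mm.

27.00 mm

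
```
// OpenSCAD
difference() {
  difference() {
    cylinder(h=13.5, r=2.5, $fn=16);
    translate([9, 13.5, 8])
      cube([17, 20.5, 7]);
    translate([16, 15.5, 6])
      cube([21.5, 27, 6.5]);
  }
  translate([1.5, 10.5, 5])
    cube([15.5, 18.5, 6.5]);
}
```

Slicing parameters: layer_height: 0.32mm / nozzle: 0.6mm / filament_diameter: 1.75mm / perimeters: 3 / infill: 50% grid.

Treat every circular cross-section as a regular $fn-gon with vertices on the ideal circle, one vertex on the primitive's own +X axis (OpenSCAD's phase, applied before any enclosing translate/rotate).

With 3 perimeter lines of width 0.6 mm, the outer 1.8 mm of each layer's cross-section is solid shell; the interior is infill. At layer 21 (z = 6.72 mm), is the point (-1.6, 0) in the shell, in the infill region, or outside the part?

shell

At z = 6.72 mm: the cylinder: section is a regular 16-gon, circumradius r=2.5; the cube at (9, 13.5) does not reach this height (z outside [8, 15]); the cube at (16, 15.5) (footprint 21.5×27) is included at this height; Subtracting the remaining from the first: starting from the r=2.5 cylinder, the 21.5×27 cube at (16, 15.5) misses the remaining region (no effect) — 1 connected region; the cube at (1.5, 10.5) is present — its section is the full 15.5×18.5 rectangle; Taking the first minus the rest: starting from that combined region, the 15.5×18.5 cube at (1.5, 10.5) misses the remaining region (no effect) — 1 connected region. Overall, the cross-section is a single solid region. The nearest boundary edge runs (-2.31, -0.96)→(-2.50, 0.00); distance from the point to it = 0.88 mm. The point is inside the cross-section, 0.88 mm from the nearest boundary — within the 1.8 mm shell band (3 × 0.6).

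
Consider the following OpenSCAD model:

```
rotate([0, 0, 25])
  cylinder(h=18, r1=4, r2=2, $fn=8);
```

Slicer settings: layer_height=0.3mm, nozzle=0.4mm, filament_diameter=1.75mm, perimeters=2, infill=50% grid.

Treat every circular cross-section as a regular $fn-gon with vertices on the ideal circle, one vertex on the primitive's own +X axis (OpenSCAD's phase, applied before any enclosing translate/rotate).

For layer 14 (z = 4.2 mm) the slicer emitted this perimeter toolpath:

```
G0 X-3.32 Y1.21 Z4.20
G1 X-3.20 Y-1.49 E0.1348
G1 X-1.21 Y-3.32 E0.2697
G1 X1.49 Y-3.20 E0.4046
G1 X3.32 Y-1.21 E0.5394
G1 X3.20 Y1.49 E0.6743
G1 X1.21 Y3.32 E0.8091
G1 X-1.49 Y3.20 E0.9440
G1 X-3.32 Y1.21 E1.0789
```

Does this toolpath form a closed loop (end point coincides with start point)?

yes

Start point (G0): (-3.32, 1.21). End point (last G1): the path returns to the start — closed.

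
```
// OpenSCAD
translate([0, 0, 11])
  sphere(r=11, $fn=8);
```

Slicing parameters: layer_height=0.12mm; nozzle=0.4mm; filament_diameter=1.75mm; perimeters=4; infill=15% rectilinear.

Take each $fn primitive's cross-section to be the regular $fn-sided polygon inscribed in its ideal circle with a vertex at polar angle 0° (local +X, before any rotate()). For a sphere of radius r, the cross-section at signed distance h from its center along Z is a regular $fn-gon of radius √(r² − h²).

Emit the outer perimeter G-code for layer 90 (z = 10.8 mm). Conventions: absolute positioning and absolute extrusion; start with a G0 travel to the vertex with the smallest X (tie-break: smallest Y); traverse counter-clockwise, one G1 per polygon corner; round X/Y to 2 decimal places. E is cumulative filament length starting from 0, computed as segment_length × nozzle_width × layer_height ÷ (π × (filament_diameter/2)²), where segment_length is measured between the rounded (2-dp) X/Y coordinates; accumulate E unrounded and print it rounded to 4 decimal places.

At z = 10.8 mm: the r=11 sphere contributes a regular 8-gon of circumradius √(11²−0.2²) = 10.998. The outline is a single polygon with 8 vertices. Extrusion per mm of travel: 0.4 × 0.12 / (π × 0.875²) = 0.019956. Accumulating E over each segment gives final E = 1.3442.

G0 X-11.00 Y0.00 Z10.80
G1 X-7.78 Y-7.78 E0.1680
G1 X0.00 Y-11.00 E0.3361
G1 X7.78 Y-7.78 E0.5041
G1 X11.00 Y0.00 E0.6721
G1 X7.78 Y7.78 E0.8402
G1 X0.00 Y11.00 E1.0082
G1 X-7.78 Y7.78 E1.1762
G1 X-11.00 Y0.00 E1.3442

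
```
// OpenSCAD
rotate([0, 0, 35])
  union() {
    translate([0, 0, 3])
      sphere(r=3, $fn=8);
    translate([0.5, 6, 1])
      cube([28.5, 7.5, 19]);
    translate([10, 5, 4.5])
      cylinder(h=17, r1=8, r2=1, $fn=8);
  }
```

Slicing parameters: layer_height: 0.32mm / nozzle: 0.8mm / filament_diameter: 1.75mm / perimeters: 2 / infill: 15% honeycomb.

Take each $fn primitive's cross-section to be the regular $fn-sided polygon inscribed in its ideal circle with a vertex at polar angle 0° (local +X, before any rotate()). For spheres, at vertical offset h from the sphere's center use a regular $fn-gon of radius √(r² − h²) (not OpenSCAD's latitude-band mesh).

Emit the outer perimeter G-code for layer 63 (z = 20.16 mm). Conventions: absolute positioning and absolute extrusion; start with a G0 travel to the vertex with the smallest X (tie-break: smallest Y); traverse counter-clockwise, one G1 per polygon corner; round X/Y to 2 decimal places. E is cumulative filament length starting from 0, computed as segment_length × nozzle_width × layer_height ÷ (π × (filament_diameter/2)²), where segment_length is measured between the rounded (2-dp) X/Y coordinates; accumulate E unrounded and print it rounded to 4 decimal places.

At z = 20.16 mm: the sphere does not reach this height (|z−center|=17.160 > r=3); the cube at (0.5, 6) does not reach this height (z outside [1, 20]); the cone at (10, 5): at t=0.921 of its height the radius interpolates to r₁+(r₂−r₁)t = 1.552, giving a regular 8-gon of that circumradius; Combining (union): only the cone at (10, 5) is present, so the union is just that shape — 1 connected region; (whole slice rotated 35° about Z — lengths, areas and connectivity unchanged). The outline is a single polygon with 8 vertices. Extrusion per mm of travel: 0.8 × 0.32 / (π × 0.875²) = 0.106432. Accumulating E over each segment gives final E = 1.0108.

G0 X3.80 Y10.10 Z20.16
G1 X4.05 Y8.94 E0.1263
G1 X5.05 Y8.30 E0.2527
G1 X6.21 Y8.56 E0.3792
G1 X6.85 Y9.56 E0.5055
G1 X6.59 Y10.72 E0.6321
G1 X5.59 Y11.36 E0.7584
G1 X4.43 Y11.10 E0.8850
G1 X3.80 Y10.10 E1.0108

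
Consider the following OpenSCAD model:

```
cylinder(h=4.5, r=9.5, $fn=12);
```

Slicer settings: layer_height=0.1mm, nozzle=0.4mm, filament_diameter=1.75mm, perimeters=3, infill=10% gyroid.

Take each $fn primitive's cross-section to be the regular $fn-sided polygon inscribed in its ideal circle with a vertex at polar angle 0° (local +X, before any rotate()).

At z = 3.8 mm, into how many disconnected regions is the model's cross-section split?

At z = 3.8 mm: the cylinder: section is a regular 12-gon, circumradius r=9.5. The result has 1 disconnected region.

1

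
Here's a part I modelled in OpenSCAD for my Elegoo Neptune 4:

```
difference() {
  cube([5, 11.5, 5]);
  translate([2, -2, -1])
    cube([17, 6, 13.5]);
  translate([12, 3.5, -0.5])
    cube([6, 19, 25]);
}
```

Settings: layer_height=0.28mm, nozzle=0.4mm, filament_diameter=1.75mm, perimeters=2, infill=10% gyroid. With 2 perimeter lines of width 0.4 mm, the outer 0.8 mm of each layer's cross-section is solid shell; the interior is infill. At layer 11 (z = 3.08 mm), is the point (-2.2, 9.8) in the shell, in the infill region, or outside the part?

outside

At z = 3.08 mm: the cube (footprint 5×11.5) is included at this height; the cube at (2, -2) (footprint 17×6) is included at this height; the 6×19 cube at (12, 3.5) contributes its full rectangle; Taking the first minus the rest: starting from the 5×11.5 cube, the 17×6 cube at (2, -2) partially overlaps it — only the 12.00 mm² overlap (of its 102.00 mm²) is removed, clipping the outline; the 6×19 cube at (12, 3.5) misses the remaining region (no effect) — 1 connected region. Overall, the cross-section is a single solid region. The nearest boundary edge runs (0.00, 0.00)→(0.00, 11.50); distance from the point to it = 2.20 mm. The point is not inside any of the regions above, so it lies outside the cross-section (2.20 mm from the nearest boundary).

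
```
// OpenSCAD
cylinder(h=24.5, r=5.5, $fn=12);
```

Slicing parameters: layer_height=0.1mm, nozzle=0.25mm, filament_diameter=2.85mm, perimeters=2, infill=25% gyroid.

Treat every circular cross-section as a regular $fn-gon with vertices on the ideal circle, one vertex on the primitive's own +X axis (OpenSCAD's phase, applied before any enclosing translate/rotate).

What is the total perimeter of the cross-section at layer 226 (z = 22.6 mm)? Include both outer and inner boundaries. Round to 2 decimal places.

At z = 22.6 mm: the r=5.5 cylinder gives a regular 12-gon of circumradius 5.5 (constant along its height) (perimeter = 2·12·5.500·sin(180°/12) = 34.16 mm). Overall, the cross-section is a single solid region. Total boundary length (outer) = 34.16 mm.

34.16 mm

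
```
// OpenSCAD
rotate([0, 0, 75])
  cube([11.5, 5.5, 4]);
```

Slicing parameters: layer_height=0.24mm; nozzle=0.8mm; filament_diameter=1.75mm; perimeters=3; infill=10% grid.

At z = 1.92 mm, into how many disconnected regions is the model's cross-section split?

1

At z = 1.92 mm: the cube (footprint 11.5×5.5) is included at this height; (whole slice rotated 75° about Z — lengths, areas and connectivity unchanged). The result has 1 disconnected region.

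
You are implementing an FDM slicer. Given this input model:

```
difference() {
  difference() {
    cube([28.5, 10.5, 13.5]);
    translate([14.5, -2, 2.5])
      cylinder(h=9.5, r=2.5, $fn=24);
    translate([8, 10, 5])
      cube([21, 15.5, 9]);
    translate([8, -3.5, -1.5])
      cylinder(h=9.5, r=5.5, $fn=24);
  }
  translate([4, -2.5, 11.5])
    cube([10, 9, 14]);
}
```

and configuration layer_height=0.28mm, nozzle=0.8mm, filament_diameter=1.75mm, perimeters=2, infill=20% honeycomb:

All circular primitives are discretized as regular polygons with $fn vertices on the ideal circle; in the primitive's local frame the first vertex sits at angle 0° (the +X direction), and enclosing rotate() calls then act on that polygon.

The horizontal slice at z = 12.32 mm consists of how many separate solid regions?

At z = 12.32 mm: the 28.5×10.5 cube contributes its full rectangle; the cylinder at (14.5, -2) is not intersected at this z (z outside [2.5, 12]); the cube at (8, 10) is present — its section is the full 21×15.5 rectangle; the cylinder at (8, -3.5) is not intersected at this z (z outside [-1.5, 8]); After the difference (first − rest): starting from the 28.5×10.5 cube, the 21×15.5 cube at (8, 10) partially overlaps it — only the 10.25 mm² overlap (of its 325.50 mm²) is removed, clipping the outline — 1 connected region; the cube at (4, -2.5) is present — its section is the full 10×9 rectangle; Subtracting the remaining from the first: starting from the result so far, the 10×9 cube at (4, -2.5) partially overlaps it — only the 65.00 mm² overlap (of its 90.00 mm²) is removed, clipping the outline — 1 connected region. The result has 1 disconnected region.

1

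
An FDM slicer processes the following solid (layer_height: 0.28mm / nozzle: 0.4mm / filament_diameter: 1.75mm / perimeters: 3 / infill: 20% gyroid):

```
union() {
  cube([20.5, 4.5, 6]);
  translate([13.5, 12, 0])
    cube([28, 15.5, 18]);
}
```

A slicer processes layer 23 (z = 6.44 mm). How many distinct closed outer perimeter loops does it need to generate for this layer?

1

At z = 6.44 mm: the cube is absent (z outside [0, 6]); the 28×15.5 cube at (13.5, 12) contributes its full rectangle; Combining (union): only the 28×15.5 cube at (13.5, 12) is present, so the union is just that shape — 1 connected region. The result has 1 disconnected region.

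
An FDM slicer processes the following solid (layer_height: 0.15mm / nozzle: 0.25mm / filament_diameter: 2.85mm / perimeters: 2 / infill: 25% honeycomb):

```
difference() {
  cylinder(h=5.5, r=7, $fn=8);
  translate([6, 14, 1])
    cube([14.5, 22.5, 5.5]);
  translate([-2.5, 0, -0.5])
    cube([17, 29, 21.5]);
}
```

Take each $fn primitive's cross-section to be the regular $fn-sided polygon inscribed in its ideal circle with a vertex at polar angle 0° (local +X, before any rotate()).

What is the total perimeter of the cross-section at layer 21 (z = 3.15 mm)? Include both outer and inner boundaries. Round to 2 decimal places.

44.90 mm

At z = 3.15 mm: the cylinder: section is a regular 8-gon, circumradius r=7 (perimeter = 2·8·7.000·sin(180°/8) = 42.86 mm); the 14.5×22.5 cube at (6, 14) contributes its full rectangle (perimeter 74.00 mm); the 17×29 cube at (-2.5, 0) contributes its full rectangle (perimeter 92.00 mm); Taking the first minus the rest: starting from the r=7 cylinder, the 14.5×22.5 cube at (6, 14) misses the remaining region (no effect); the 17×29 cube at (-2.5, 0) partially overlaps it — only the 50.85 mm² overlap (of its 493.00 mm²) is removed, clipping the outline — boundary = 44.90 mm. Overall, the cross-section is a single solid region. Total boundary length (outer) = 44.90 mm.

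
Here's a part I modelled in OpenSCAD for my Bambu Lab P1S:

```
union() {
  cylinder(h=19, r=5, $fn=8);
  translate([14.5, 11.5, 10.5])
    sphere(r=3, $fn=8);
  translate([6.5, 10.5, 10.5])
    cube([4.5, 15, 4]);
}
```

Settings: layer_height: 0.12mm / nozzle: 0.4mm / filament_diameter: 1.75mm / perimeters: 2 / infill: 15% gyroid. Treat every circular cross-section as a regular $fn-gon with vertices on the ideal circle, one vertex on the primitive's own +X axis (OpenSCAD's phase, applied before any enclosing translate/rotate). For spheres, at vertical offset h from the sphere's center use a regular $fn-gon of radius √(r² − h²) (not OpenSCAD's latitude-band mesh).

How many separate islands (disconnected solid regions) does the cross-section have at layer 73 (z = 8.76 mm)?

At z = 8.76 mm: the r=5 cylinder contributes a regular 8-gon of circumradius 5; the sphere at (14.5, 11.5): section is a regular 8-gon, circumradius = √(r²−h²) = √(3²−1.74²) = 2.444; the cube at (6.5, 10.5) is absent (z outside [10.5, 14.5]); Merging all regions: the 2 present regions are separate (no shared area or edge), so areas and boundary lengths simply add and each stays a separate island — 2 connected regions. Overall, the cross-section has 2 separate islands. Island count = 2.

2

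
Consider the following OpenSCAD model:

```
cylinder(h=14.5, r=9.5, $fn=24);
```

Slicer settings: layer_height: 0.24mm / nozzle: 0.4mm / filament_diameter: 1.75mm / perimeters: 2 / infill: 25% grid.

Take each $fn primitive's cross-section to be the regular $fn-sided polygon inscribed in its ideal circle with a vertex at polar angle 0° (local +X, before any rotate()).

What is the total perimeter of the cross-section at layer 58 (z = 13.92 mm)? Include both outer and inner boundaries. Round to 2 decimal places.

59.52 mm

At z = 13.92 mm: the cylinder: section is a regular 24-gon, circumradius r=9.5 (perimeter = 2·24·9.500·sin(180°/24) = 59.52 mm). Overall, the cross-section is a single solid region. Total boundary length (outer) = 59.52 mm.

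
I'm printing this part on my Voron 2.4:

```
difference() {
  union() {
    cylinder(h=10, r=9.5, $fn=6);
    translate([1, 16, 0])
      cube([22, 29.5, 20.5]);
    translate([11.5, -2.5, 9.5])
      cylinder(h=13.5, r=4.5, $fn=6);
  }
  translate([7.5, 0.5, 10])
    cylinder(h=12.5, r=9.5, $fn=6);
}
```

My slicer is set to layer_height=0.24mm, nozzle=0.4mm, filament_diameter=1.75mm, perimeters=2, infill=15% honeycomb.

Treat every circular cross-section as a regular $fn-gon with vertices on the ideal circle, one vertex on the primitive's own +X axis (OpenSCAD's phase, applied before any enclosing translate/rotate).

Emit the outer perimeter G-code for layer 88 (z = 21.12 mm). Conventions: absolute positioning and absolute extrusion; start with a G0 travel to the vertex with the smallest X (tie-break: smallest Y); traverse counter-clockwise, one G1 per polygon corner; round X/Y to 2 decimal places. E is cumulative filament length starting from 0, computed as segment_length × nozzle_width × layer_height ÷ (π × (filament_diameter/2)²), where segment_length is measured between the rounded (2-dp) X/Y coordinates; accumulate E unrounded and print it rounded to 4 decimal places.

G0 X13.02 Y-6.40 Z21.12
G1 X13.75 Y-6.40 E0.0291
G1 X16.00 Y-2.50 E0.2088
G1 X15.63 Y-1.87 E0.2380
G1 X13.02 Y-6.40 E0.4467

At z = 21.12 mm: the cylinder is not intersected at this z (z outside [0, 10]); the cube at (1, 16) is absent (z outside [0, 20.5]); the r=4.5 cylinder at (11.5, -2.5) contributes a regular 6-gon of circumradius 4.5; Taking the union: only the r=4.5 cylinder at (11.5, -2.5) is present, so the union is just that shape — 1 connected region; the r=9.5 cylinder at (7.5, 0.5) gives a regular 6-gon of circumradius 9.5 (constant along its height); After the difference (first − rest): starting from that combined region, the r=9.5 cylinder at (7.5, 0.5) partially overlaps it — only the 49.53 mm² overlap (of its 234.48 mm²) is removed, clipping the outline — 1 connected region. The outline is a single polygon with 4 vertices. Extrusion per mm of travel: 0.4 × 0.24 / (π × 0.875²) = 0.039912. Accumulating E over each segment gives final E = 0.4467.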